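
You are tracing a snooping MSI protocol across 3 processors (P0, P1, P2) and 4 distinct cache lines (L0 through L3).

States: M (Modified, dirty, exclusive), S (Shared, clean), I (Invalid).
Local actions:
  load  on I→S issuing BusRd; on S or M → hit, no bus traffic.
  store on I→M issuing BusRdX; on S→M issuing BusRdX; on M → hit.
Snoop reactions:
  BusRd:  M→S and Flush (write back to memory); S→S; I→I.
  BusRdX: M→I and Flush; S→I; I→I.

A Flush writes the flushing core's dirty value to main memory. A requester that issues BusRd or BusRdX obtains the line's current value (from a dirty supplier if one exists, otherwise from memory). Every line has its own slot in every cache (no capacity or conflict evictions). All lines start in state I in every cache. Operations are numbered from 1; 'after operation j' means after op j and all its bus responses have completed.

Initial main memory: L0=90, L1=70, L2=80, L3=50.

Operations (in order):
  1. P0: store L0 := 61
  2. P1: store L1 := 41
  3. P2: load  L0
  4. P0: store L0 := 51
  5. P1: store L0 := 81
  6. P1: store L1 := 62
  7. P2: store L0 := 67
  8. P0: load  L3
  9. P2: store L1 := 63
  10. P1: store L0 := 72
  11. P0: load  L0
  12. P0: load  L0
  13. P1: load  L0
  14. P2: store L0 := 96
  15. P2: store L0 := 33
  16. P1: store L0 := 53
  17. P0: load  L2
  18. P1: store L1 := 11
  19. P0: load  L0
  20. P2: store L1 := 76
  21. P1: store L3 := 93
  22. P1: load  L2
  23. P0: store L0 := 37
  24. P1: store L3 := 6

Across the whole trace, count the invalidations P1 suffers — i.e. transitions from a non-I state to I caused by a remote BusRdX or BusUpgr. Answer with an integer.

[1] P0: store L0 := 61 | P0:M(61), P1:I, P2:I | bus: BusRdX
[2] P1: store L1 := 41 | P0:I, P1:M(41), P2:I | bus: BusRdX
[3] P2: load  L0 | P0:S(61), P1:I, P2:S(61) | bus: BusRd,Flush
[4] P0: store L0 := 51 | P0:M(51), P1:I, P2:I | bus: BusRdX
[5] P1: store L0 := 81 | P0:I, P1:M(81), P2:I | bus: BusRdX,Flush
[6] P1: store L1 := 62 | P0:I, P1:M(62), P2:I | bus: none
[7] P2: store L0 := 67 | P0:I, P1:I, P2:M(67) | bus: BusRdX,Flush
[8] P0: load  L3 | P0:S(50), P1:I, P2:I | bus: BusRd
[9] P2: store L1 := 63 | P0:I, P1:I, P2:M(63) | bus: BusRdX,Flush
[10] P1: store L0 := 72 | P0:I, P1:M(72), P2:I | bus: BusRdX,Flush
[11] P0: load  L0 | P0:S(72), P1:S(72), P2:I | bus: BusRd,Flush
[12] P0: load  L0 | P0:S(72), P1:S(72), P2:I | bus: none
[13] P1: load  L0 | P0:S(72), P1:S(72), P2:I | bus: none
[14] P2: store L0 := 96 | P0:I, P1:I, P2:M(96) | bus: BusRdX
[15] P2: store L0 := 33 | P0:I, P1:I, P2:M(33) | bus: none
[16] P1: store L0 := 53 | P0:I, P1:M(53), P2:I | bus: BusRdX,Flush
[17] P0: load  L2 | P0:S(80), P1:I, P2:I | bus: BusRd
[18] P1: store L1 := 11 | P0:I, P1:M(11), P2:I | bus: BusRdX,Flush
[19] P0: load  L0 | P0:S(53), P1:S(53), P2:I | bus: BusRd,Flush
[20] P2: store L1 := 76 | P0:I, P1:I, P2:M(76) | bus: BusRdX,Flush
[21] P1: store L3 := 93 | P0:I, P1:M(93), P2:I | bus: BusRdX
[22] P1: load  L2 | P0:S(80), P1:S(80), P2:I | bus: BusRd
[23] P0: store L0 := 37 | P0:M(37), P1:I, P2:I | bus: BusRdX
[24] P1: store L3 := 6 | P0:I, P1:M(6), P2:I | bus: none

invalidations = 5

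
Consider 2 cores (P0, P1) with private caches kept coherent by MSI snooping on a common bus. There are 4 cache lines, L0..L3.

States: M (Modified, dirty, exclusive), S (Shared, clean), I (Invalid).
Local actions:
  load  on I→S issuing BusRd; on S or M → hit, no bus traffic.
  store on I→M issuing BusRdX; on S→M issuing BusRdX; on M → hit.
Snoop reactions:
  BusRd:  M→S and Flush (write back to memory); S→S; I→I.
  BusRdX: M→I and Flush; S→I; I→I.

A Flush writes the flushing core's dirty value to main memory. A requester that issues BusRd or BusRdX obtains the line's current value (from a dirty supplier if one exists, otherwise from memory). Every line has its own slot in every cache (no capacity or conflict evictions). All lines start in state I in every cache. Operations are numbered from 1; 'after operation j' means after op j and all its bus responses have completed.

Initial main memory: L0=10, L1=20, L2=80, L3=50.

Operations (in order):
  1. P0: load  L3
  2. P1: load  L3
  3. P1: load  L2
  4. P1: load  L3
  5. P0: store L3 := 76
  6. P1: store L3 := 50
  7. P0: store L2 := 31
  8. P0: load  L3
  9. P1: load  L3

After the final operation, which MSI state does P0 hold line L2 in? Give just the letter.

[1] P0: load  L3 | P0:S(50), P1:I | bus: BusRd
[2] P1: load  L3 | P0:S(50), P1:S(50) | bus: BusRd
[3] P1: load  L2 | P0:I, P1:S(80) | bus: BusRd
[4] P1: load  L3 | P0:S(50), P1:S(50) | bus: none
[5] P0: store L3 := 76 | P0:M(76), P1:I | bus: BusRdX
[6] P1: store L3 := 50 | P0:I, P1:M(50) | bus: BusRdX,Flush
[7] P0: store L2 := 31 | P0:M(31), P1:I | bus: BusRdX
[8] P0: load  L3 | P0:S(50), P1:S(50) | bus: BusRd,Flush
[9] P1: load  L3 | P0:S(50), P1:S(50) | bus: none

state = M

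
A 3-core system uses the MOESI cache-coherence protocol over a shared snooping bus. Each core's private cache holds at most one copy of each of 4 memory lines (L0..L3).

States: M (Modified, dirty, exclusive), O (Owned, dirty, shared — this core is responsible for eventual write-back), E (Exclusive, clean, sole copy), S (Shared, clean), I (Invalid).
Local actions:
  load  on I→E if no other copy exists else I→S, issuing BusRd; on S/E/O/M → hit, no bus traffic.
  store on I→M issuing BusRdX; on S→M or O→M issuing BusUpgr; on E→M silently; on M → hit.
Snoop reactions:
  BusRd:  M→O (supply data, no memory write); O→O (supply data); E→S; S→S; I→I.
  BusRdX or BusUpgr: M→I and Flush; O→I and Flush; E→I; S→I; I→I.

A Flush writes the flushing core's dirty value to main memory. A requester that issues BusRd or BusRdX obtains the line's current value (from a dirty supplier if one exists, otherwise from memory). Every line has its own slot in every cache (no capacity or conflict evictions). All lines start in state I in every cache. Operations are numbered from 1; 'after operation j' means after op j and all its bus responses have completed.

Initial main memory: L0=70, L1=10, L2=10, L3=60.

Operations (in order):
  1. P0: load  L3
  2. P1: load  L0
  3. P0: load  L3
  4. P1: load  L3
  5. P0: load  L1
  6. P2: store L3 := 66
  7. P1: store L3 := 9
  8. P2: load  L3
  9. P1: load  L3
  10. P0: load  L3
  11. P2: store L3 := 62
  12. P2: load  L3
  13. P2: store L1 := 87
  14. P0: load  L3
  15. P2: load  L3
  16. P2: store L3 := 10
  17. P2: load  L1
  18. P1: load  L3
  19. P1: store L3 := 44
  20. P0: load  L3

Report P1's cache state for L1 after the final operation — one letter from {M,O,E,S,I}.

step 1: P0: load  L3  ⟶  EII  (L3)  txn=BusRd  M[L3]=60
step 2: P1: load  L0  ⟶  IEI  (L0)  txn=BusRd  M[L0]=70
step 3: P0: load  L3  ⟶  EII  (L3)  txn=∅  M[L3]=60
step 4: P1: load  L3  ⟶  SSI  (L3)  txn=BusRd  M[L3]=60
step 5: P0: load  L1  ⟶  EII  (L1)  txn=BusRd  M[L1]=10
step 6: P2: store L3 := 66  ⟶  IIM  (L3)  txn=BusRdX  M[L3]=60
step 7: P1: store L3 := 9  ⟶  IMI  (L3)  txn=BusRdX+Flush  M[L3]=66
step 8: P2: load  L3  ⟶  IOS  (L3)  txn=BusRd  M[L3]=66
step 9: P1: load  L3  ⟶  IOS  (L3)  txn=∅  M[L3]=66
step 10: P0: load  L3  ⟶  SOS  (L3)  txn=BusRd  M[L3]=66
step 11: P2: store L3 := 62  ⟶  IIM  (L3)  txn=BusUpgr+Flush  M[L3]=9
step 12: P2: load  L3  ⟶  IIM  (L3)  txn=∅  M[L3]=9
step 13: P2: store L1 := 87  ⟶  IIM  (L1)  txn=BusRdX  M[L1]=10
step 14: P0: load  L3  ⟶  SIO  (L3)  txn=BusRd  M[L3]=9
step 15: P2: load  L3  ⟶  SIO  (L3)  txn=∅  M[L3]=9
step 16: P2: store L3 := 10  ⟶  IIM  (L3)  txn=BusUpgr  M[L3]=9
step 17: P2: load  L1  ⟶  IIM  (L1)  txn=∅  M[L1]=10
step 18: P1: load  L3  ⟶  ISO  (L3)  txn=BusRd  M[L3]=9
step 19: P1: store L3 := 44  ⟶  IMI  (L3)  txn=BusUpgr+Flush  M[L3]=10
step 20: P0: load  L3  ⟶  SOI  (L3)  txn=BusRd  M[L3]=10

state = I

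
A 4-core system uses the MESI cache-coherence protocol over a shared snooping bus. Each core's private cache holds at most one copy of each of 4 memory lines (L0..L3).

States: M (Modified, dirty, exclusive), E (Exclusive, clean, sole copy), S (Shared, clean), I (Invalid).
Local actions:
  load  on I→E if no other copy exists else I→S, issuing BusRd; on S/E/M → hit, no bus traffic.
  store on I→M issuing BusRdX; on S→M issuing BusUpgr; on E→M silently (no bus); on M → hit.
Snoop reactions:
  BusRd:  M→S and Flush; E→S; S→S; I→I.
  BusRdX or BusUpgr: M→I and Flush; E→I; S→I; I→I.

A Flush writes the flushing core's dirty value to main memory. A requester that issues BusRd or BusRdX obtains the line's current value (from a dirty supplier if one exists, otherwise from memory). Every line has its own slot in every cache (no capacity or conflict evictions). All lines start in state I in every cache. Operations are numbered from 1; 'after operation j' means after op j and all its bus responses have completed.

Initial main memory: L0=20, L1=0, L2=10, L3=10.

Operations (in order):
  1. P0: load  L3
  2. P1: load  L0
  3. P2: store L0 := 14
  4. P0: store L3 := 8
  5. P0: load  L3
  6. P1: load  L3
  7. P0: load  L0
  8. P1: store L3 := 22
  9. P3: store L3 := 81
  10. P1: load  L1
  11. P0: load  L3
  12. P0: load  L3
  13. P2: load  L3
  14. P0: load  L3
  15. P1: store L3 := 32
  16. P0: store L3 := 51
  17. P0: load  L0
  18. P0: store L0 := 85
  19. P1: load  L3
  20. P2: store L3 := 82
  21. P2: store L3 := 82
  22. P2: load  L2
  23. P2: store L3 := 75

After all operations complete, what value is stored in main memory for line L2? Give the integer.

  op1 P0: load  L3 → E/I/I/I on L3; bus BusRd; mem=10
  op2 P1: load  L0 → I/E/I/I on L0; bus BusRd; mem=20
  op3 P2: store L0 := 14 → I/I/M/I on L0; bus BusRdX; mem=20
  op4 P0: store L3 := 8 → M/I/I/I on L3; bus (none); mem=10
  op5 P0: load  L3 → M/I/I/I on L3; bus (none); mem=10
  op6 P1: load  L3 → S/S/I/I on L3; bus BusRd Flush; mem=8
  op7 P0: load  L0 → S/I/S/I on L0; bus BusRd Flush; mem=14
  op8 P1: store L3 := 22 → I/M/I/I on L3; bus BusUpgr; mem=8
  op9 P3: store L3 := 81 → I/I/I/M on L3; bus BusRdX Flush; mem=22
  op10 P1: load  L1 → I/E/I/I on L1; bus BusRd; mem=0
  op11 P0: load  L3 → S/I/I/S on L3; bus BusRd Flush; mem=81
  op12 P0: load  L3 → S/I/I/S on L3; bus (none); mem=81
  op13 P2: load  L3 → S/I/S/S on L3; bus BusRd; mem=81
  op14 P0: load  L3 → S/I/S/S on L3; bus (none); mem=81
  op15 P1: store L3 := 32 → I/M/I/I on L3; bus BusRdX; mem=81
  op16 P0: store L3 := 51 → M/I/I/I on L3; bus BusRdX Flush; mem=32
  op17 P0: load  L0 → S/I/S/I on L0; bus (none); mem=14
  op18 P0: store L0 := 85 → M/I/I/I on L0; bus BusUpgr; mem=14
  op19 P1: load  L3 → S/S/I/I on L3; bus BusRd Flush; mem=51
  op20 P2: store L3 := 82 → I/I/M/I on L3; bus BusRdX; mem=51
  op21 P2: store L3 := 82 → I/I/M/I on L3; bus (none); mem=51
  op22 P2: load  L2 → I/I/E/I on L2; bus BusRd; mem=10
  op23 P2: store L3 := 75 → I/I/M/I on L3; bus (none); mem=51

memory[L2] = 10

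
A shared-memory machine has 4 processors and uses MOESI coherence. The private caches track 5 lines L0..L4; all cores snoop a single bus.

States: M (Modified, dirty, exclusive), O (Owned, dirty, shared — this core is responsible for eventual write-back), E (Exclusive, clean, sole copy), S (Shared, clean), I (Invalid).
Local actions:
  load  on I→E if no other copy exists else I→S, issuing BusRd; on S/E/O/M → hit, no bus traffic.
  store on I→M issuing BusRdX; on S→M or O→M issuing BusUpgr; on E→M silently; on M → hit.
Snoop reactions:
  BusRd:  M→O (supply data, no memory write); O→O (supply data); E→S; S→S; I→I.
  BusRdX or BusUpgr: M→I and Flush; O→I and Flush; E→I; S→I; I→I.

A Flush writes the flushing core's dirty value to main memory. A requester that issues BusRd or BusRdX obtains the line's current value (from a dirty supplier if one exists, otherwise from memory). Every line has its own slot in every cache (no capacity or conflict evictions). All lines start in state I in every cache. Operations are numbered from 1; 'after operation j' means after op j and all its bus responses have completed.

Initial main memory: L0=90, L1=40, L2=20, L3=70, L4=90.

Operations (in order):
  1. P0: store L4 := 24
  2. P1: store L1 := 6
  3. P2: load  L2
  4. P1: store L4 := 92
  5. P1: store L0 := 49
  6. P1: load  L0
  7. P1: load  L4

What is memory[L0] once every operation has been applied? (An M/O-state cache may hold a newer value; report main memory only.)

memory[L0] = 90

1. P0: store L4 := 24  bus=[BusRdX]  L4: P0=M P1=I P2=I P3=I  mem[L4]=90
2. P1: store L1 := 6  bus=[BusRdX]  L1: P0=I P1=M P2=I P3=I  mem[L1]=40
3. P2: load  L2  bus=[BusRd]  L2: P0=I P1=I P2=E P3=I  mem[L2]=20
4. P1: store L4 := 92  bus=[BusRdX,Flush]  L4: P0=I P1=M P2=I P3=I  mem[L4]=24
5. P1: store L0 := 49  bus=[BusRdX]  L0: P0=I P1=M P2=I P3=I  mem[L0]=90
6. P1: load  L0  bus=[-]  L0: P0=I P1=M P2=I P3=I  mem[L0]=90
7. P1: load  L4  bus=[-]  L4: P0=I P1=M P2=I P3=I  mem[L4]=24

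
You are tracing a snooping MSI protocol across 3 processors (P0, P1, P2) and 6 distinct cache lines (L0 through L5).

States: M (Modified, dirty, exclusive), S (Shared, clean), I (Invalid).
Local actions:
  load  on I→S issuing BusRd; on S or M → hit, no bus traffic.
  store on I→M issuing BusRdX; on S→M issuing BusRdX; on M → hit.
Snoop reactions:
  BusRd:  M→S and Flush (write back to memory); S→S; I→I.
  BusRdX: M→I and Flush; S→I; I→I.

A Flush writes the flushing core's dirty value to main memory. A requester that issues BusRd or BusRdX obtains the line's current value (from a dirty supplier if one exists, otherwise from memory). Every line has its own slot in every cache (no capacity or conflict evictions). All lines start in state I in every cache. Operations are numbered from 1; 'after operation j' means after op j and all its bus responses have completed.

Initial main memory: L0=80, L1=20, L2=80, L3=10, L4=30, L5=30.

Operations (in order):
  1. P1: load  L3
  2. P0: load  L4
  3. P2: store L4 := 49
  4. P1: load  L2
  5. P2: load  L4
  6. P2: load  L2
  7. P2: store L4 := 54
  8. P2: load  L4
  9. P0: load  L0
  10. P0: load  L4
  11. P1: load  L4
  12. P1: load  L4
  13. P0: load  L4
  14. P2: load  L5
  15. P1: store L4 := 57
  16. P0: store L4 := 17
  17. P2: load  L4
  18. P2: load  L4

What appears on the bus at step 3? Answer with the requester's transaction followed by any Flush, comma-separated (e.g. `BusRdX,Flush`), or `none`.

bus = BusRdX

  op1 P1: load  L3 → I/S/I on L3; bus BusRd; mem=10
  op2 P0: load  L4 → S/I/I on L4; bus BusRd; mem=30
  op3 P2: store L4 := 49 → I/I/M on L4; bus BusRdX; mem=30
  op4 P1: load  L2 → I/S/I on L2; bus BusRd; mem=80
  op5 P2: load  L4 → I/I/M on L4; bus (none); mem=30
  op6 P2: load  L2 → I/S/S on L2; bus BusRd; mem=80
  op7 P2: store L4 := 54 → I/I/M on L4; bus (none); mem=30
  op8 P2: load  L4 → I/I/M on L4; bus (none); mem=30
  op9 P0: load  L0 → S/I/I on L0; bus BusRd; mem=80
  op10 P0: load  L4 → S/I/S on L4; bus BusRd Flush; mem=54
  op11 P1: load  L4 → S/S/S on L4; bus BusRd; mem=54
  op12 P1: load  L4 → S/S/S on L4; bus (none); mem=54
  op13 P0: load  L4 → S/S/S on L4; bus (none); mem=54
  op14 P2: load  L5 → I/I/S on L5; bus BusRd; mem=30
  op15 P1: store L4 := 57 → I/M/I on L4; bus BusRdX; mem=54
  op16 P0: store L4 := 17 → M/I/I on L4; bus BusRdX Flush; mem=57
  op17 P2: load  L4 → S/I/S on L4; bus BusRd Flush; mem=17
  op18 P2: load  L4 → S/I/S on L4; bus (none); mem=17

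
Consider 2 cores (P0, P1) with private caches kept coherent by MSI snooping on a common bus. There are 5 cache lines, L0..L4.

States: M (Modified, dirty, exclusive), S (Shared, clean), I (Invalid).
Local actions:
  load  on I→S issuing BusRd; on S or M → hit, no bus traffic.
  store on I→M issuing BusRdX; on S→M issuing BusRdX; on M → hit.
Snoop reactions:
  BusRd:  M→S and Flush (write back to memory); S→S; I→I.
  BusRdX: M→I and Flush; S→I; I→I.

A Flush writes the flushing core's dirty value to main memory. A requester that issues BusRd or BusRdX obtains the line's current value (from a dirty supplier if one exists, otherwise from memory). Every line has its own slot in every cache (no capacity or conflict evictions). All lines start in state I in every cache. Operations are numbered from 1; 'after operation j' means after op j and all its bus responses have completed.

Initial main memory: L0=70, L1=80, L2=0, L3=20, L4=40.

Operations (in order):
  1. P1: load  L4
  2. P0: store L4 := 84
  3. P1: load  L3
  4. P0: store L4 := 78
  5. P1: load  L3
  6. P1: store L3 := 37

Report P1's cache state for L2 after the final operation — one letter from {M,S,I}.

step 1: P1: load  L4  ⟶  IS  (L4)  txn=BusRd  M[L4]=40
step 2: P0: store L4 := 84  ⟶  MI  (L4)  txn=BusRdX  M[L4]=40
step 3: P1: load  L3  ⟶  IS  (L3)  txn=BusRd  M[L3]=20
step 4: P0: store L4 := 78  ⟶  MI  (L4)  txn=∅  M[L4]=40
step 5: P1: load  L3  ⟶  IS  (L3)  txn=∅  M[L3]=20
step 6: P1: store L3 := 37  ⟶  IM  (L3)  txn=BusRdX  M[L3]=20

state = I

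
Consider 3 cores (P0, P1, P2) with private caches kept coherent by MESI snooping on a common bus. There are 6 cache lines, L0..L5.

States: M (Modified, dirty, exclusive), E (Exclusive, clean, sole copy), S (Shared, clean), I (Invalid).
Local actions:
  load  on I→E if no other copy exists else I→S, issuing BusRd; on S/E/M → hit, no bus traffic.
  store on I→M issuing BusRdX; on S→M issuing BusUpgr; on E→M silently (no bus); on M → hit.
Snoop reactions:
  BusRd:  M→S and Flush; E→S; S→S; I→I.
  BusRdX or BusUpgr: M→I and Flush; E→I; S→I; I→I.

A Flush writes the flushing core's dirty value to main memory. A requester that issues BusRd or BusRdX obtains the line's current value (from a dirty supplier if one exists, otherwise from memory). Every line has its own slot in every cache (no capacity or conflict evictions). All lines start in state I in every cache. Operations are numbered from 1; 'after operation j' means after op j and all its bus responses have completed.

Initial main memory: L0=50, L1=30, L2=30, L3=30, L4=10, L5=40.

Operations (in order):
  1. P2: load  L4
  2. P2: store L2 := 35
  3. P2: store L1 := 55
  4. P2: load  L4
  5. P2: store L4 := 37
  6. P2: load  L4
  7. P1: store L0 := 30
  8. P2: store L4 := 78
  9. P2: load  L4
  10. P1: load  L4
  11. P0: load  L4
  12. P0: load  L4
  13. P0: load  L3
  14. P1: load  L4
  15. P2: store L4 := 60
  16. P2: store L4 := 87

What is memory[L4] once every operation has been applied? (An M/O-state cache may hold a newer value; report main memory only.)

step 1: P2: load  L4  ⟶  IIE  (L4)  txn=BusRd  M[L4]=10
step 2: P2: store L2 := 35  ⟶  IIM  (L2)  txn=BusRdX  M[L2]=30
step 3: P2: store L1 := 55  ⟶  IIM  (L1)  txn=BusRdX  M[L1]=30
step 4: P2: load  L4  ⟶  IIE  (L4)  txn=∅  M[L4]=10
step 5: P2: store L4 := 37  ⟶  IIM  (L4)  txn=∅  M[L4]=10
step 6: P2: load  L4  ⟶  IIM  (L4)  txn=∅  M[L4]=10
step 7: P1: store L0 := 30  ⟶  IMI  (L0)  txn=BusRdX  M[L0]=50
step 8: P2: store L4 := 78  ⟶  IIM  (L4)  txn=∅  M[L4]=10
step 9: P2: load  L4  ⟶  IIM  (L4)  txn=∅  M[L4]=10
step 10: P1: load  L4  ⟶  ISS  (L4)  txn=BusRd+Flush  M[L4]=78
step 11: P0: load  L4  ⟶  SSS  (L4)  txn=BusRd  M[L4]=78
step 12: P0: load  L4  ⟶  SSS  (L4)  txn=∅  M[L4]=78
step 13: P0: load  L3  ⟶  EII  (L3)  txn=BusRd  M[L3]=30
step 14: P1: load  L4  ⟶  SSS  (L4)  txn=∅  M[L4]=78
step 15: P2: store L4 := 60  ⟶  IIM  (L4)  txn=BusUpgr  M[L4]=78
step 16: P2: store L4 := 87  ⟶  IIM  (L4)  txn=∅  M[L4]=78

memory[L4] = 78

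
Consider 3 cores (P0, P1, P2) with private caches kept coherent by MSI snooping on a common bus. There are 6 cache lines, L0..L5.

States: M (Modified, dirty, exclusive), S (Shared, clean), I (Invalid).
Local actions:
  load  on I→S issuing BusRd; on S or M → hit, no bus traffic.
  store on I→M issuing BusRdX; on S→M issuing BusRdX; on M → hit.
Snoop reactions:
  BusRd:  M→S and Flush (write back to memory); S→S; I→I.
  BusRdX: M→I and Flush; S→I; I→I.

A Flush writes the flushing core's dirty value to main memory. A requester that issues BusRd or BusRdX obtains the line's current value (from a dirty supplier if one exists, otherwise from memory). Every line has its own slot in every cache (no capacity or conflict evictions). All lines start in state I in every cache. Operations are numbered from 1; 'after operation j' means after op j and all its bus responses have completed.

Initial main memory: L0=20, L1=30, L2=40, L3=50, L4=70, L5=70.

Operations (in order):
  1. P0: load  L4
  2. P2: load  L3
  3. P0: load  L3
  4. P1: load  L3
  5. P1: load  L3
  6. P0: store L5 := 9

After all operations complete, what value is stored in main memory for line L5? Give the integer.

memory[L5] = 70

[1] P0: load  L4 | P0:S(70), P1:I, P2:I | bus: BusRd
[2] P2: load  L3 | P0:I, P1:I, P2:S(50) | bus: BusRd
[3] P0: load  L3 | P0:S(50), P1:I, P2:S(50) | bus: BusRd
[4] P1: load  L3 | P0:S(50), P1:S(50), P2:S(50) | bus: BusRd
[5] P1: load  L3 | P0:S(50), P1:S(50), P2:S(50) | bus: none
[6] P0: store L5 := 9 | P0:M(9), P1:I, P2:I | bus: BusRdX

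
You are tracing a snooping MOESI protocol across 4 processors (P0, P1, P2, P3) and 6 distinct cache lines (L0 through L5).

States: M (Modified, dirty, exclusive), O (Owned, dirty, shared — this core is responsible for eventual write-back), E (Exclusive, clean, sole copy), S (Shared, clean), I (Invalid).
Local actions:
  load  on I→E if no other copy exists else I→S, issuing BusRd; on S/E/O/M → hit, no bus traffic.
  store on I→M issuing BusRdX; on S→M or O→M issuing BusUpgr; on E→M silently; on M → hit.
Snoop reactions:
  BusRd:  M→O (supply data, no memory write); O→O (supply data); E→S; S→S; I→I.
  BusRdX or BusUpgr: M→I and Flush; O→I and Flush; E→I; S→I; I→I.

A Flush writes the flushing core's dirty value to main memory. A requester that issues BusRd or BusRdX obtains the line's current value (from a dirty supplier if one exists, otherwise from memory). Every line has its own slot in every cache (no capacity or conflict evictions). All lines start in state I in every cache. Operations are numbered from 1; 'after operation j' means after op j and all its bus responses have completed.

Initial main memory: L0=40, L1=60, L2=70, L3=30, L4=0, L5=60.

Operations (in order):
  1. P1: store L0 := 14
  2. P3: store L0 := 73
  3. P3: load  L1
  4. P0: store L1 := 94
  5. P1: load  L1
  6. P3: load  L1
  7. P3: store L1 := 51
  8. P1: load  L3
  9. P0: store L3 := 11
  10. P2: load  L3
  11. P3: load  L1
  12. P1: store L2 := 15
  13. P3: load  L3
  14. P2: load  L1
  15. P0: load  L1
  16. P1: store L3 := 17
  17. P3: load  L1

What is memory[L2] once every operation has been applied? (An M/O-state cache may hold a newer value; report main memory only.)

memory[L2] = 70

1. P1: store L0 := 14  bus=[BusRdX]  L0: P0=I P1=M P2=I P3=I  mem[L0]=40
2. P3: store L0 := 73  bus=[BusRdX,Flush]  L0: P0=I P1=I P2=I P3=M  mem[L0]=14
3. P3: load  L1  bus=[BusRd]  L1: P0=I P1=I P2=I P3=E  mem[L1]=60
4. P0: store L1 := 94  bus=[BusRdX]  L1: P0=M P1=I P2=I P3=I  mem[L1]=60
5. P1: load  L1  bus=[BusRd]  L1: P0=O P1=S P2=I P3=I  mem[L1]=60
6. P3: load  L1  bus=[BusRd]  L1: P0=O P1=S P2=I P3=S  mem[L1]=60
7. P3: store L1 := 51  bus=[BusUpgr,Flush]  L1: P0=I P1=I P2=I P3=M  mem[L1]=94
8. P1: load  L3  bus=[BusRd]  L3: P0=I P1=E P2=I P3=I  mem[L3]=30
9. P0: store L3 := 11  bus=[BusRdX]  L3: P0=M P1=I P2=I P3=I  mem[L3]=30
10. P2: load  L3  bus=[BusRd]  L3: P0=O P1=I P2=S P3=I  mem[L3]=30
11. P3: load  L1  bus=[-]  L1: P0=I P1=I P2=I P3=M  mem[L1]=94
12. P1: store L2 := 15  bus=[BusRdX]  L2: P0=I P1=M P2=I P3=I  mem[L2]=70
13. P3: load  L3  bus=[BusRd]  L3: P0=O P1=I P2=S P3=S  mem[L3]=30
14. P2: load  L1  bus=[BusRd]  L1: P0=I P1=I P2=S P3=O  mem[L1]=94
15. P0: load  L1  bus=[BusRd]  L1: P0=S P1=I P2=S P3=O  mem[L1]=94
16. P1: store L3 := 17  bus=[BusRdX,Flush]  L3: P0=I P1=M P2=I P3=I  mem[L3]=11
17. P3: load  L1  bus=[-]  L1: P0=S P1=I P2=S P3=O  mem[L1]=94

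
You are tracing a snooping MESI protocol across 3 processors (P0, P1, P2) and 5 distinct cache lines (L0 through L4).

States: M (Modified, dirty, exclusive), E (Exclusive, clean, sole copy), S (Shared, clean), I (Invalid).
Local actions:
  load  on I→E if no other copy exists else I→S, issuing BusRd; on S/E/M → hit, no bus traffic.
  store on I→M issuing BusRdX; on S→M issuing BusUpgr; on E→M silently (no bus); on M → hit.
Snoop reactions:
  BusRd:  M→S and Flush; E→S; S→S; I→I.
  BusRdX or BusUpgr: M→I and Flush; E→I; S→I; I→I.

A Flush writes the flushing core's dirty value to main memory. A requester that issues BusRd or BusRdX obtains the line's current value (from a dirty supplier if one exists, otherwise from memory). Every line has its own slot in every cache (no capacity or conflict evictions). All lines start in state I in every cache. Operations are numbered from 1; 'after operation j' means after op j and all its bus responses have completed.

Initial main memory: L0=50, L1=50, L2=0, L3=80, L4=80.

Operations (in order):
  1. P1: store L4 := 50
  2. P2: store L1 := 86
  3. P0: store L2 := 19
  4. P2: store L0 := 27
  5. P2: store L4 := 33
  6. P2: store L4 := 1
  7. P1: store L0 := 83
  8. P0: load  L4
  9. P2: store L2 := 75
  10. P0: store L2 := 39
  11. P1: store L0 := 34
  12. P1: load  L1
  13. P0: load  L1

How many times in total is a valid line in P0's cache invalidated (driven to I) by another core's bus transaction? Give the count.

[1] P1: store L4 := 50 | P0:I, P1:M(50), P2:I | bus: BusRdX
[2] P2: store L1 := 86 | P0:I, P1:I, P2:M(86) | bus: BusRdX
[3] P0: store L2 := 19 | P0:M(19), P1:I, P2:I | bus: BusRdX
[4] P2: store L0 := 27 | P0:I, P1:I, P2:M(27) | bus: BusRdX
[5] P2: store L4 := 33 | P0:I, P1:I, P2:M(33) | bus: BusRdX,Flush
[6] P2: store L4 := 1 | P0:I, P1:I, P2:M(1) | bus: none
[7] P1: store L0 := 83 | P0:I, P1:M(83), P2:I | bus: BusRdX,Flush
[8] P0: load  L4 | P0:S(1), P1:I, P2:S(1) | bus: BusRd,Flush
[9] P2: store L2 := 75 | P0:I, P1:I, P2:M(75) | bus: BusRdX,Flush
[10] P0: store L2 := 39 | P0:M(39), P1:I, P2:I | bus: BusRdX,Flush
[11] P1: store L0 := 34 | P0:I, P1:M(34), P2:I | bus: none
[12] P1: load  L1 | P0:I, P1:S(86), P2:S(86) | bus: BusRd,Flush
[13] P0: load  L1 | P0:S(86), P1:S(86), P2:S(86) | bus: BusRd

invalidations = 1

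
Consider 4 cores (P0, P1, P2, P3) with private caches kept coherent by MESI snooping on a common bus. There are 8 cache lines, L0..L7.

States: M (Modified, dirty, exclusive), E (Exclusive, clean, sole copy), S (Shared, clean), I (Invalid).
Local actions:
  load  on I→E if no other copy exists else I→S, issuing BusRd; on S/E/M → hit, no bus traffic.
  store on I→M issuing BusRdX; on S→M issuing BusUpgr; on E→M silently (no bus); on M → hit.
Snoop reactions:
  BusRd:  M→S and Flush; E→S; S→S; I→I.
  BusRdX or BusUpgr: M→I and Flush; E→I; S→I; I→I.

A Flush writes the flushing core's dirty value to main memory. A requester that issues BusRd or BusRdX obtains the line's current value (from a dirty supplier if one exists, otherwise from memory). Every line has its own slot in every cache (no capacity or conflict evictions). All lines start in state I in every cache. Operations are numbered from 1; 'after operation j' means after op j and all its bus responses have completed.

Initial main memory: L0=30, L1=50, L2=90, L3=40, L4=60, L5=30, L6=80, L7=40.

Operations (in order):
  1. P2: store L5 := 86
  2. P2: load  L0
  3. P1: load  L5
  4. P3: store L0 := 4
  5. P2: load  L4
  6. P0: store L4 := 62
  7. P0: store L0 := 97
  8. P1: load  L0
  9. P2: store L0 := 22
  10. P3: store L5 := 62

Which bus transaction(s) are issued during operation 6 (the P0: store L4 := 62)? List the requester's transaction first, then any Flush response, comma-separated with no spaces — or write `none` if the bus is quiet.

[1] P2: store L5 := 86 | P0:I, P1:I, P2:M(86), P3:I | bus: BusRdX
[2] P2: load  L0 | P0:I, P1:I, P2:E(30), P3:I | bus: BusRd
[3] P1: load  L5 | P0:I, P1:S(86), P2:S(86), P3:I | bus: BusRd,Flush
[4] P3: store L0 := 4 | P0:I, P1:I, P2:I, P3:M(4) | bus: BusRdX
[5] P2: load  L4 | P0:I, P1:I, P2:E(60), P3:I | bus: BusRd
[6] P0: store L4 := 62 | P0:M(62), P1:I, P2:I, P3:I | bus: BusRdX
[7] P0: store L0 := 97 | P0:M(97), P1:I, P2:I, P3:I | bus: BusRdX,Flush
[8] P1: load  L0 | P0:S(97), P1:S(97), P2:I, P3:I | bus: BusRd,Flush
[9] P2: store L0 := 22 | P0:I, P1:I, P2:M(22), P3:I | bus: BusRdX
[10] P3: store L5 := 62 | P0:I, P1:I, P2:I, P3:M(62) | bus: BusRdX

bus = BusRdX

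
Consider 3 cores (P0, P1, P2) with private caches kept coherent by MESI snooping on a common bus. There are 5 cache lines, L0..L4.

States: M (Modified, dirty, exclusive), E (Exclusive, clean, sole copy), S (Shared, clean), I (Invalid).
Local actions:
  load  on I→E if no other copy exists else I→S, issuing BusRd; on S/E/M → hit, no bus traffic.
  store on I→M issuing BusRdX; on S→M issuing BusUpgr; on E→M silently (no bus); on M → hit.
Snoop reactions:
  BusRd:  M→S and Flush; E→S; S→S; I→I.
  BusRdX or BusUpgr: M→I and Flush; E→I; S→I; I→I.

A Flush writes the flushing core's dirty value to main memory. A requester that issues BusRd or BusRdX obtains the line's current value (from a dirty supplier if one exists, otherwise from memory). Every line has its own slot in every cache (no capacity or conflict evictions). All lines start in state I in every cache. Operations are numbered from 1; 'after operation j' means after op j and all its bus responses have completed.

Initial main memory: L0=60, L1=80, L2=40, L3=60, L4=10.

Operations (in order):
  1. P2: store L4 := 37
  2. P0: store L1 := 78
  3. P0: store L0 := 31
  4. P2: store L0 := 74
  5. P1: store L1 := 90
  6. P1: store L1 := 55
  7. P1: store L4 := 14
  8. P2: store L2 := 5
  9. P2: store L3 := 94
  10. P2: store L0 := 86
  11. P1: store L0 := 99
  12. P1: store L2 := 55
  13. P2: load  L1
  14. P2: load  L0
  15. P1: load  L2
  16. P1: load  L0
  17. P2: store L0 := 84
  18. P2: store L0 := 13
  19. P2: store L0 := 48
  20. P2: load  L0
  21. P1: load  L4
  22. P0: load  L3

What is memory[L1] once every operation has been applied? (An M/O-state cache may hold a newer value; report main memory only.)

memory[L1] = 55

step 1: P2: store L4 := 37  ⟶  IIM  (L4)  txn=BusRdX  M[L4]=10
step 2: P0: store L1 := 78  ⟶  MII  (L1)  txn=BusRdX  M[L1]=80
step 3: P0: store L0 := 31  ⟶  MII  (L0)  txn=BusRdX  M[L0]=60
step 4: P2: store L0 := 74  ⟶  IIM  (L0)  txn=BusRdX+Flush  M[L0]=31
step 5: P1: store L1 := 90  ⟶  IMI  (L1)  txn=BusRdX+Flush  M[L1]=78
step 6: P1: store L1 := 55  ⟶  IMI  (L1)  txn=∅  M[L1]=78
step 7: P1: store L4 := 14  ⟶  IMI  (L4)  txn=BusRdX+Flush  M[L4]=37
step 8: P2: store L2 := 5  ⟶  IIM  (L2)  txn=BusRdX  M[L2]=40
step 9: P2: store L3 := 94  ⟶  IIM  (L3)  txn=BusRdX  M[L3]=60
step 10: P2: store L0 := 86  ⟶  IIM  (L0)  txn=∅  M[L0]=31
step 11: P1: store L0 := 99  ⟶  IMI  (L0)  txn=BusRdX+Flush  M[L0]=86
step 12: P1: store L2 := 55  ⟶  IMI  (L2)  txn=BusRdX+Flush  M[L2]=5
step 13: P2: load  L1  ⟶  ISS  (L1)  txn=BusRd+Flush  M[L1]=55
step 14: P2: load  L0  ⟶  ISS  (L0)  txn=BusRd+Flush  M[L0]=99
step 15: P1: load  L2  ⟶  IMI  (L2)  txn=∅  M[L2]=5
step 16: P1: load  L0  ⟶  ISS  (L0)  txn=∅  M[L0]=99
step 17: P2: store L0 := 84  ⟶  IIM  (L0)  txn=BusUpgr  M[L0]=99
step 18: P2: store L0 := 13  ⟶  IIM  (L0)  txn=∅  M[L0]=99
step 19: P2: store L0 := 48  ⟶  IIM  (L0)  txn=∅  M[L0]=99
step 20: P2: load  L0  ⟶  IIM  (L0)  txn=∅  M[L0]=99
step 21: P1: load  L4  ⟶  IMI  (L4)  txn=∅  M[L4]=37
step 22: P0: load  L3  ⟶  SIS  (L3)  txn=BusRd+Flush  M[L3]=94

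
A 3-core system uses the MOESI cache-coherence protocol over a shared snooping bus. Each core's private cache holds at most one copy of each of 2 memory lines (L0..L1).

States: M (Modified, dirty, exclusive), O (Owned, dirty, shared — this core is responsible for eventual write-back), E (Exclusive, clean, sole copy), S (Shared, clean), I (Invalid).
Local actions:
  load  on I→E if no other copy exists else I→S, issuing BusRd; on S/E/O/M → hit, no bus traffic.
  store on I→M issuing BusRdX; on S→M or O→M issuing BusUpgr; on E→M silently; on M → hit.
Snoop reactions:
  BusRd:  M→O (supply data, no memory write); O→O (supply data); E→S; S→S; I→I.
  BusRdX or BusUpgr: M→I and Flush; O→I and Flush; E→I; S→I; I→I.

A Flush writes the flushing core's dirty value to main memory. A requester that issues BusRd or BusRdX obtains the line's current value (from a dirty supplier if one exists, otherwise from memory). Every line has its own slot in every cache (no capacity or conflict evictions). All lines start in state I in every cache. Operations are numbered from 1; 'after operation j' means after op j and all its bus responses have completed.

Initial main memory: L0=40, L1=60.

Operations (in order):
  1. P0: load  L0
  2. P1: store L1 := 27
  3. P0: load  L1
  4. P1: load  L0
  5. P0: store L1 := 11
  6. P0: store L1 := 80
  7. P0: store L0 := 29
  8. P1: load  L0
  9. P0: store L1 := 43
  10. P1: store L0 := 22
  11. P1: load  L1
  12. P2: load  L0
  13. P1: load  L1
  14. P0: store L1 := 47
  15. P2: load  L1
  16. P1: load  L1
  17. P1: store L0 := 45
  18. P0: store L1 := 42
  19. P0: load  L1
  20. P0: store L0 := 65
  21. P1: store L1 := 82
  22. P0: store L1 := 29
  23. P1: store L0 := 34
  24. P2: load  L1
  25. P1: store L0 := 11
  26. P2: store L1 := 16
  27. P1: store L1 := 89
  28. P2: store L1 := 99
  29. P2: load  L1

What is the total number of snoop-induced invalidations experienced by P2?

1. P0: load  L0  bus=[BusRd]  L0: P0=E P1=I P2=I  mem[L0]=40
2. P1: store L1 := 27  bus=[BusRdX]  L1: P0=I P1=M P2=I  mem[L1]=60
3. P0: load  L1  bus=[BusRd]  L1: P0=S P1=O P2=I  mem[L1]=60
4. P1: load  L0  bus=[BusRd]  L0: P0=S P1=S P2=I  mem[L0]=40
5. P0: store L1 := 11  bus=[BusUpgr,Flush]  L1: P0=M P1=I P2=I  mem[L1]=27
6. P0: store L1 := 80  bus=[-]  L1: P0=M P1=I P2=I  mem[L1]=27
7. P0: store L0 := 29  bus=[BusUpgr]  L0: P0=M P1=I P2=I  mem[L0]=40
8. P1: load  L0  bus=[BusRd]  L0: P0=O P1=S P2=I  mem[L0]=40
9. P0: store L1 := 43  bus=[-]  L1: P0=M P1=I P2=I  mem[L1]=27
10. P1: store L0 := 22  bus=[BusUpgr,Flush]  L0: P0=I P1=M P2=I  mem[L0]=29
11. P1: load  L1  bus=[BusRd]  L1: P0=O P1=S P2=I  mem[L1]=27
12. P2: load  L0  bus=[BusRd]  L0: P0=I P1=O P2=S  mem[L0]=29
13. P1: load  L1  bus=[-]  L1: P0=O P1=S P2=I  mem[L1]=27
14. P0: store L1 := 47  bus=[BusUpgr]  L1: P0=M P1=I P2=I  mem[L1]=27
15. P2: load  L1  bus=[BusRd]  L1: P0=O P1=I P2=S  mem[L1]=27
16. P1: load  L1  bus=[BusRd]  L1: P0=O P1=S P2=S  mem[L1]=27
17. P1: store L0 := 45  bus=[BusUpgr]  L0: P0=I P1=M P2=I  mem[L0]=29
18. P0: store L1 := 42  bus=[BusUpgr]  L1: P0=M P1=I P2=I  mem[L1]=27
19. P0: load  L1  bus=[-]  L1: P0=M P1=I P2=I  mem[L1]=27
20. P0: store L0 := 65  bus=[BusRdX,Flush]  L0: P0=M P1=I P2=I  mem[L0]=45
21. P1: store L1 := 82  bus=[BusRdX,Flush]  L1: P0=I P1=M P2=I  mem[L1]=42
22. P0: store L1 := 29  bus=[BusRdX,Flush]  L1: P0=M P1=I P2=I  mem[L1]=82
23. P1: store L0 := 34  bus=[BusRdX,Flush]  L0: P0=I P1=M P2=I  mem[L0]=65
24. P2: load  L1  bus=[BusRd]  L1: P0=O P1=I P2=S  mem[L1]=82
25. P1: store L0 := 11  bus=[-]  L0: P0=I P1=M P2=I  mem[L0]=65
26. P2: store L1 := 16  bus=[BusUpgr,Flush]  L1: P0=I P1=I P2=M  mem[L1]=29
27. P1: store L1 := 89  bus=[BusRdX,Flush]  L1: P0=I P1=M P2=I  mem[L1]=16
28. P2: store L1 := 99  bus=[BusRdX,Flush]  L1: P0=I P1=I P2=M  mem[L1]=89
29. P2: load  L1  bus=[-]  L1: P0=I P1=I P2=M  mem[L1]=89

invalidations = 3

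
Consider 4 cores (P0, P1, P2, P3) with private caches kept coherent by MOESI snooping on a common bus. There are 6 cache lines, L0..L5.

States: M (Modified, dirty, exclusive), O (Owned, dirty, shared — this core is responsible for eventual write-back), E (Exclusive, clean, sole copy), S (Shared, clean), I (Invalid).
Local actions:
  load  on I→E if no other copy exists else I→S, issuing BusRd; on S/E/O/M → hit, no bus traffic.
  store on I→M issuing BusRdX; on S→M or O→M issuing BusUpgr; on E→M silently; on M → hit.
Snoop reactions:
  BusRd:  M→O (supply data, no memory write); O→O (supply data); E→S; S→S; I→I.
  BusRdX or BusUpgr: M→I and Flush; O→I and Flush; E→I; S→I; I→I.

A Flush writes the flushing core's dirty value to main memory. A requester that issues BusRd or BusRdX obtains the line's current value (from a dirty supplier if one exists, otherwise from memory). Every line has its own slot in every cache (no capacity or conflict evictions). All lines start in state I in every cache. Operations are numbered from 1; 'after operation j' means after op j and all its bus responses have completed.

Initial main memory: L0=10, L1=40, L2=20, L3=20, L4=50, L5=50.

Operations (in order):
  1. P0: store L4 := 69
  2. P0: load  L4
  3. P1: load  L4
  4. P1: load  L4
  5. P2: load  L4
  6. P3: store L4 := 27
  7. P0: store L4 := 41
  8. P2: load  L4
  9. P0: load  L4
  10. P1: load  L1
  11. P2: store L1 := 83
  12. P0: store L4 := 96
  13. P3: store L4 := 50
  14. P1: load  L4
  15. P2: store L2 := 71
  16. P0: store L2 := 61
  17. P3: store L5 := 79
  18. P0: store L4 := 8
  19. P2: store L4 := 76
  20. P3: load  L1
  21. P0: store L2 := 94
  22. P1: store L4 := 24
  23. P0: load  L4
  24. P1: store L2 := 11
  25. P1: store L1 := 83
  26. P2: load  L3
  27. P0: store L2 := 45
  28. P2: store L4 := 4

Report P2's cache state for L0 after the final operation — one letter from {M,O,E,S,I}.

  op1 P0: store L4 := 69 → M/I/I/I on L4; bus BusRdX; mem=50
  op2 P0: load  L4 → M/I/I/I on L4; bus (none); mem=50
  op3 P1: load  L4 → O/S/I/I on L4; bus BusRd; mem=50
  op4 P1: load  L4 → O/S/I/I on L4; bus (none); mem=50
  op5 P2: load  L4 → O/S/S/I on L4; bus BusRd; mem=50
  op6 P3: store L4 := 27 → I/I/I/M on L4; bus BusRdX Flush; mem=69
  op7 P0: store L4 := 41 → M/I/I/I on L4; bus BusRdX Flush; mem=27
  op8 P2: load  L4 → O/I/S/I on L4; bus BusRd; mem=27
  op9 P0: load  L4 → O/I/S/I on L4; bus (none); mem=27
  op10 P1: load  L1 → I/E/I/I on L1; bus BusRd; mem=40
  op11 P2: store L1 := 83 → I/I/M/I on L1; bus BusRdX; mem=40
  op12 P0: store L4 := 96 → M/I/I/I on L4; bus BusUpgr; mem=27
  op13 P3: store L4 := 50 → I/I/I/M on L4; bus BusRdX Flush; mem=96
  op14 P1: load  L4 → I/S/I/O on L4; bus BusRd; mem=96
  op15 P2: store L2 := 71 → I/I/M/I on L2; bus BusRdX; mem=20
  op16 P0: store L2 := 61 → M/I/I/I on L2; bus BusRdX Flush; mem=71
  op17 P3: store L5 := 79 → I/I/I/M on L5; bus BusRdX; mem=50
  op18 P0: store L4 := 8 → M/I/I/I on L4; bus BusRdX Flush; mem=50
  op19 P2: store L4 := 76 → I/I/M/I on L4; bus BusRdX Flush; mem=8
  op20 P3: load  L1 → I/I/O/S on L1; bus BusRd; mem=40
  op21 P0: store L2 := 94 → M/I/I/I on L2; bus (none); mem=71
  op22 P1: store L4 := 24 → I/M/I/I on L4; bus BusRdX Flush; mem=76
  op23 P0: load  L4 → S/O/I/I on L4; bus BusRd; mem=76
  op24 P1: store L2 := 11 → I/M/I/I on L2; bus BusRdX Flush; mem=94
  op25 P1: store L1 := 83 → I/M/I/I on L1; bus BusRdX Flush; mem=83
  op26 P2: load  L3 → I/I/E/I on L3; bus BusRd; mem=20
  op27 P0: store L2 := 45 → M/I/I/I on L2; bus BusRdX Flush; mem=11
  op28 P2: store L4 := 4 → I/I/M/I on L4; bus BusRdX Flush; mem=24

state = I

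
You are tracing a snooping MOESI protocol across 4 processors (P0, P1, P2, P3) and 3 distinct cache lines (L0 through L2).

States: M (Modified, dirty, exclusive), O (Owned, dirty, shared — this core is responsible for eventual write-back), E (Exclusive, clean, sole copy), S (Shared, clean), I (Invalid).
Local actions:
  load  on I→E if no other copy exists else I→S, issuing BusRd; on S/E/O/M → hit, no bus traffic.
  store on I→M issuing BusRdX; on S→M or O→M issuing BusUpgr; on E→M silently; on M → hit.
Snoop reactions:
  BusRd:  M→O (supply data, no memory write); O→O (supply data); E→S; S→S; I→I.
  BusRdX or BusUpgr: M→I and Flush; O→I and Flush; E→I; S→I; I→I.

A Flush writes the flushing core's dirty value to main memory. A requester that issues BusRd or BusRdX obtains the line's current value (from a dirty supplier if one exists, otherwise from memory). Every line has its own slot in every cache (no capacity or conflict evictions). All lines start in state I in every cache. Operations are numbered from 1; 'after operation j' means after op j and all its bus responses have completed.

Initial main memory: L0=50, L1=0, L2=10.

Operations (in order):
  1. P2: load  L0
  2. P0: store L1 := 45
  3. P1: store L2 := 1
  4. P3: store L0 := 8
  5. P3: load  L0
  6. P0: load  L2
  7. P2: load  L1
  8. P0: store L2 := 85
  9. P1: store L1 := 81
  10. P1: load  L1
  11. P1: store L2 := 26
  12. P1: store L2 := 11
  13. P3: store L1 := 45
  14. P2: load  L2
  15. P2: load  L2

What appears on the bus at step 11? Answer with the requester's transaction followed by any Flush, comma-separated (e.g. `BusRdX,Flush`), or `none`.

bus = BusRdX,Flush

[1] P2: load  L0 | P0:I, P1:I, P2:E(50), P3:I | bus: BusRd
[2] P0: store L1 := 45 | P0:M(45), P1:I, P2:I, P3:I | bus: BusRdX
[3] P1: store L2 := 1 | P0:I, P1:M(1), P2:I, P3:I | bus: BusRdX
[4] P3: store L0 := 8 | P0:I, P1:I, P2:I, P3:M(8) | bus: BusRdX
[5] P3: load  L0 | P0:I, P1:I, P2:I, P3:M(8) | bus: none
[6] P0: load  L2 | P0:S(1), P1:O(1), P2:I, P3:I | bus: BusRd
[7] P2: load  L1 | P0:O(45), P1:I, P2:S(45), P3:I | bus: BusRd
[8] P0: store L2 := 85 | P0:M(85), P1:I, P2:I, P3:I | bus: BusUpgr,Flush
[9] P1: store L1 := 81 | P0:I, P1:M(81), P2:I, P3:I | bus: BusRdX,Flush
[10] P1: load  L1 | P0:I, P1:M(81), P2:I, P3:I | bus: none
[11] P1: store L2 := 26 | P0:I, P1:M(26), P2:I, P3:I | bus: BusRdX,Flush
[12] P1: store L2 := 11 | P0:I, P1:M(11), P2:I, P3:I | bus: none
[13] P3: store L1 := 45 | P0:I, P1:I, P2:I, P3:M(45) | bus: BusRdX,Flush
[14] P2: load  L2 | P0:I, P1:O(11), P2:S(11), P3:I | bus: BusRd
[15] P2: load  L2 | P0:I, P1:O(11), P2:S(11), P3:I | bus: none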